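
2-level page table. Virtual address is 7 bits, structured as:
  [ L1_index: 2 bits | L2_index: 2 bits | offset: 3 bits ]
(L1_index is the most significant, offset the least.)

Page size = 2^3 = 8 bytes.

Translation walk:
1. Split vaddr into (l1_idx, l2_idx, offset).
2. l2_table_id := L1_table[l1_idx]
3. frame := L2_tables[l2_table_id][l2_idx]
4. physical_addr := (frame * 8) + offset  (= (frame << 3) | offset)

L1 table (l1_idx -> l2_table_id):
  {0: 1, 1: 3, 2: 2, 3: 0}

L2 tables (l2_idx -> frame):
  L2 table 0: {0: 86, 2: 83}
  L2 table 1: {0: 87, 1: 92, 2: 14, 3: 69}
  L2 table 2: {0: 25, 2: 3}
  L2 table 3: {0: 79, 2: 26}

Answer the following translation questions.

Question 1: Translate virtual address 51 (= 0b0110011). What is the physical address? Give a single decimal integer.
Answer: 211

Derivation:
vaddr = 51 = 0b0110011
Split: l1_idx=1, l2_idx=2, offset=3
L1[1] = 3
L2[3][2] = 26
paddr = 26 * 8 + 3 = 211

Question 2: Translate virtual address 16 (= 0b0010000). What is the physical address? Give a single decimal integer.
Answer: 112

Derivation:
vaddr = 16 = 0b0010000
Split: l1_idx=0, l2_idx=2, offset=0
L1[0] = 1
L2[1][2] = 14
paddr = 14 * 8 + 0 = 112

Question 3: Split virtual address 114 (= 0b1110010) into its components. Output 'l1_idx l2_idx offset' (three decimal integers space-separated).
vaddr = 114 = 0b1110010
  top 2 bits -> l1_idx = 3
  next 2 bits -> l2_idx = 2
  bottom 3 bits -> offset = 2

Answer: 3 2 2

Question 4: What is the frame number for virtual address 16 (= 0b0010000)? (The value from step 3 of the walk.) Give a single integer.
vaddr = 16: l1_idx=0, l2_idx=2
L1[0] = 1; L2[1][2] = 14

Answer: 14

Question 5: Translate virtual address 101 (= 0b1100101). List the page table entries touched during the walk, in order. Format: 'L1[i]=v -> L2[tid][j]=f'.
vaddr = 101 = 0b1100101
Split: l1_idx=3, l2_idx=0, offset=5

Answer: L1[3]=0 -> L2[0][0]=86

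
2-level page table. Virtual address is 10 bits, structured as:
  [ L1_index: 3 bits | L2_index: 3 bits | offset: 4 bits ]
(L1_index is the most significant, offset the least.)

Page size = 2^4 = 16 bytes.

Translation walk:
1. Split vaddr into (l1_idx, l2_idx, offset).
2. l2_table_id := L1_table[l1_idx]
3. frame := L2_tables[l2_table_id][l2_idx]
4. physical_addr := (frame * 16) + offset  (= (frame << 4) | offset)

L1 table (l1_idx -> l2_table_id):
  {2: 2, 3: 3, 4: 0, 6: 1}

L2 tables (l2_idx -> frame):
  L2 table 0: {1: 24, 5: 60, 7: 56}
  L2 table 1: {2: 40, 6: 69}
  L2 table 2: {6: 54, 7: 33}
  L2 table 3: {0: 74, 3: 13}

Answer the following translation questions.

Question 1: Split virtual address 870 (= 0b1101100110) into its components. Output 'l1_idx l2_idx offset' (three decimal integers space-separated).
vaddr = 870 = 0b1101100110
  top 3 bits -> l1_idx = 6
  next 3 bits -> l2_idx = 6
  bottom 4 bits -> offset = 6

Answer: 6 6 6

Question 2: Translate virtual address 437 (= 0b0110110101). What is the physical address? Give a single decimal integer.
vaddr = 437 = 0b0110110101
Split: l1_idx=3, l2_idx=3, offset=5
L1[3] = 3
L2[3][3] = 13
paddr = 13 * 16 + 5 = 213

Answer: 213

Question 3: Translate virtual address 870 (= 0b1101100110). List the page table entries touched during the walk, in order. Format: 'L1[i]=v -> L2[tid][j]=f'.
vaddr = 870 = 0b1101100110
Split: l1_idx=6, l2_idx=6, offset=6

Answer: L1[6]=1 -> L2[1][6]=69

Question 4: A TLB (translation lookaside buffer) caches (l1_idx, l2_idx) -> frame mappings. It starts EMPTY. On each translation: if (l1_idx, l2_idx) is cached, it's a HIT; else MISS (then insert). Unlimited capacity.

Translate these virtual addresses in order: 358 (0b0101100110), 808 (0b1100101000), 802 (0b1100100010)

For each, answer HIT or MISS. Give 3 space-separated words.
Answer: MISS MISS HIT

Derivation:
vaddr=358: (2,6) not in TLB -> MISS, insert
vaddr=808: (6,2) not in TLB -> MISS, insert
vaddr=802: (6,2) in TLB -> HIT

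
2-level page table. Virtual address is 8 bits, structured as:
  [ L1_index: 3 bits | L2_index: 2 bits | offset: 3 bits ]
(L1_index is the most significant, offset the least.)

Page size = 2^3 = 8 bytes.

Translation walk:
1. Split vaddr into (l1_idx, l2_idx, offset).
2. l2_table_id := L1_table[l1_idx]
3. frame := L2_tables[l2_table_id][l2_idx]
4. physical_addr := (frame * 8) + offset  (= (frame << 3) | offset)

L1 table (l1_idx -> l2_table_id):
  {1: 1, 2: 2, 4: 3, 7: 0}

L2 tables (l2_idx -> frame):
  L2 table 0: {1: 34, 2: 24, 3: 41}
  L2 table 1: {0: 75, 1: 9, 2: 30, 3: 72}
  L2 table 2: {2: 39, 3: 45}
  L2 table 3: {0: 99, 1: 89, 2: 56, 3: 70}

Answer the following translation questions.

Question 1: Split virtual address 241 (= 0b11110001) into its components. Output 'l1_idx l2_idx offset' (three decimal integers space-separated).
vaddr = 241 = 0b11110001
  top 3 bits -> l1_idx = 7
  next 2 bits -> l2_idx = 2
  bottom 3 bits -> offset = 1

Answer: 7 2 1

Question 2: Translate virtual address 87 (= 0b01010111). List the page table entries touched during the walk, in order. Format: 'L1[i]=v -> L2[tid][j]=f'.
vaddr = 87 = 0b01010111
Split: l1_idx=2, l2_idx=2, offset=7

Answer: L1[2]=2 -> L2[2][2]=39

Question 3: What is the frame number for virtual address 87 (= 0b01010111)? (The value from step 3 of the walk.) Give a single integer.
Answer: 39

Derivation:
vaddr = 87: l1_idx=2, l2_idx=2
L1[2] = 2; L2[2][2] = 39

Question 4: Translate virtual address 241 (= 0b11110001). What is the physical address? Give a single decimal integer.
Answer: 193

Derivation:
vaddr = 241 = 0b11110001
Split: l1_idx=7, l2_idx=2, offset=1
L1[7] = 0
L2[0][2] = 24
paddr = 24 * 8 + 1 = 193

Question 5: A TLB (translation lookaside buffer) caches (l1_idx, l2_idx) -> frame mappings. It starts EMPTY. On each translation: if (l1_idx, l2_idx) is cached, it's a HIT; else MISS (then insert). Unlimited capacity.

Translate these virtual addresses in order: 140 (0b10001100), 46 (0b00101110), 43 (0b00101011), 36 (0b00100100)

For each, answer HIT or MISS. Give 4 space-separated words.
vaddr=140: (4,1) not in TLB -> MISS, insert
vaddr=46: (1,1) not in TLB -> MISS, insert
vaddr=43: (1,1) in TLB -> HIT
vaddr=36: (1,0) not in TLB -> MISS, insert

Answer: MISS MISS HIT MISS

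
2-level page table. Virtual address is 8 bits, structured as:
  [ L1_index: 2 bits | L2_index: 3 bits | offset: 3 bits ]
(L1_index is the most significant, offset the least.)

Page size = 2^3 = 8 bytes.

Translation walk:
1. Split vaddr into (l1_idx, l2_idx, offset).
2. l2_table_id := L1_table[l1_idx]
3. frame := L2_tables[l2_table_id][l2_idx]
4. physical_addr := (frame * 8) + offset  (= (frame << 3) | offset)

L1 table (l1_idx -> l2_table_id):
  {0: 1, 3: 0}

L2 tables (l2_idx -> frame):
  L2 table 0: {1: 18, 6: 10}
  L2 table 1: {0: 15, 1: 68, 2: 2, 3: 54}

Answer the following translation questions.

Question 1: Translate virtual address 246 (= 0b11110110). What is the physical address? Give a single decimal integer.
vaddr = 246 = 0b11110110
Split: l1_idx=3, l2_idx=6, offset=6
L1[3] = 0
L2[0][6] = 10
paddr = 10 * 8 + 6 = 86

Answer: 86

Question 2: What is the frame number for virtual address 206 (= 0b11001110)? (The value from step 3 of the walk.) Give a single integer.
Answer: 18

Derivation:
vaddr = 206: l1_idx=3, l2_idx=1
L1[3] = 0; L2[0][1] = 18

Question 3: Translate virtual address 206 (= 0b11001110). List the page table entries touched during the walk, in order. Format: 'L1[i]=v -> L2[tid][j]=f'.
vaddr = 206 = 0b11001110
Split: l1_idx=3, l2_idx=1, offset=6

Answer: L1[3]=0 -> L2[0][1]=18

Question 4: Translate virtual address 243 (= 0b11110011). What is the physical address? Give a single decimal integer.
Answer: 83

Derivation:
vaddr = 243 = 0b11110011
Split: l1_idx=3, l2_idx=6, offset=3
L1[3] = 0
L2[0][6] = 10
paddr = 10 * 8 + 3 = 83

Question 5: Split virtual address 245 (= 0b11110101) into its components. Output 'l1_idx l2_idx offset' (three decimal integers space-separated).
Answer: 3 6 5

Derivation:
vaddr = 245 = 0b11110101
  top 2 bits -> l1_idx = 3
  next 3 bits -> l2_idx = 6
  bottom 3 bits -> offset = 5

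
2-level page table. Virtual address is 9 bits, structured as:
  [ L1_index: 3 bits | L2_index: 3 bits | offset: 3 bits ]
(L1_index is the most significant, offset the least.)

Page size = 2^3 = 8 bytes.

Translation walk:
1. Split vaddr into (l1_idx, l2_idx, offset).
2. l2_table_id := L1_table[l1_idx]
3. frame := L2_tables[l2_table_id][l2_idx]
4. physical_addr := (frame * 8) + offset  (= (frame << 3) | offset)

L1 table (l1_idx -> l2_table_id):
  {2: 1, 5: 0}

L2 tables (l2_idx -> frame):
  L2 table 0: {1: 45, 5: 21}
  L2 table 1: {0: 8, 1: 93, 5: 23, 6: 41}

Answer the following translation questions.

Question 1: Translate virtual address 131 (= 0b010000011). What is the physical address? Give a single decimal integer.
vaddr = 131 = 0b010000011
Split: l1_idx=2, l2_idx=0, offset=3
L1[2] = 1
L2[1][0] = 8
paddr = 8 * 8 + 3 = 67

Answer: 67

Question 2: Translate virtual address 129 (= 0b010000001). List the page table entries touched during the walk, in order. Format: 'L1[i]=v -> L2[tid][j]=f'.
vaddr = 129 = 0b010000001
Split: l1_idx=2, l2_idx=0, offset=1

Answer: L1[2]=1 -> L2[1][0]=8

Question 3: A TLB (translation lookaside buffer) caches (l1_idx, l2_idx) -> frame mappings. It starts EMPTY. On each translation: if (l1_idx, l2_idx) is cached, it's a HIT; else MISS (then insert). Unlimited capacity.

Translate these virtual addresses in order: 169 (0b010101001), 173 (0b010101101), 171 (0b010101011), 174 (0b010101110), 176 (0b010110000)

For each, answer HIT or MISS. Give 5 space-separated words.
vaddr=169: (2,5) not in TLB -> MISS, insert
vaddr=173: (2,5) in TLB -> HIT
vaddr=171: (2,5) in TLB -> HIT
vaddr=174: (2,5) in TLB -> HIT
vaddr=176: (2,6) not in TLB -> MISS, insert

Answer: MISS HIT HIT HIT MISS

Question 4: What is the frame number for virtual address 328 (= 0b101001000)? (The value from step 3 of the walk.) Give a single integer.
Answer: 45

Derivation:
vaddr = 328: l1_idx=5, l2_idx=1
L1[5] = 0; L2[0][1] = 45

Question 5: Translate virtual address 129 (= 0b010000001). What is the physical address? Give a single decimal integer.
vaddr = 129 = 0b010000001
Split: l1_idx=2, l2_idx=0, offset=1
L1[2] = 1
L2[1][0] = 8
paddr = 8 * 8 + 1 = 65

Answer: 65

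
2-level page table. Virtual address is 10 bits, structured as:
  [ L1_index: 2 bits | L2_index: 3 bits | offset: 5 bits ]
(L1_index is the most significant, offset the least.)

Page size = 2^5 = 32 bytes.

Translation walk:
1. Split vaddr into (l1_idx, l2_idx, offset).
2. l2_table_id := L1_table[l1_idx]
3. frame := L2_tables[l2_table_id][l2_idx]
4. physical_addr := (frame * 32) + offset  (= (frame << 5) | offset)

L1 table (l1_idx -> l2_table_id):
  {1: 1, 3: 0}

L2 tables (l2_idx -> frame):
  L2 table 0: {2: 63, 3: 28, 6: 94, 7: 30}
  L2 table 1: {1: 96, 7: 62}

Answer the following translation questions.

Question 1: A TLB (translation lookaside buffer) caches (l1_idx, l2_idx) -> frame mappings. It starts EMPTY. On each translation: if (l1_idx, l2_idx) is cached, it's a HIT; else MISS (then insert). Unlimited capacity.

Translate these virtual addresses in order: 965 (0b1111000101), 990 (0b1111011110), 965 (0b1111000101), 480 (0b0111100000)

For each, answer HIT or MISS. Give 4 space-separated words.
vaddr=965: (3,6) not in TLB -> MISS, insert
vaddr=990: (3,6) in TLB -> HIT
vaddr=965: (3,6) in TLB -> HIT
vaddr=480: (1,7) not in TLB -> MISS, insert

Answer: MISS HIT HIT MISS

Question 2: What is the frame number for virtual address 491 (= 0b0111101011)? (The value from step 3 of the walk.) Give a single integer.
vaddr = 491: l1_idx=1, l2_idx=7
L1[1] = 1; L2[1][7] = 62

Answer: 62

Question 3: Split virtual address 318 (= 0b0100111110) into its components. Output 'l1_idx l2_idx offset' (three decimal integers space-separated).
Answer: 1 1 30

Derivation:
vaddr = 318 = 0b0100111110
  top 2 bits -> l1_idx = 1
  next 3 bits -> l2_idx = 1
  bottom 5 bits -> offset = 30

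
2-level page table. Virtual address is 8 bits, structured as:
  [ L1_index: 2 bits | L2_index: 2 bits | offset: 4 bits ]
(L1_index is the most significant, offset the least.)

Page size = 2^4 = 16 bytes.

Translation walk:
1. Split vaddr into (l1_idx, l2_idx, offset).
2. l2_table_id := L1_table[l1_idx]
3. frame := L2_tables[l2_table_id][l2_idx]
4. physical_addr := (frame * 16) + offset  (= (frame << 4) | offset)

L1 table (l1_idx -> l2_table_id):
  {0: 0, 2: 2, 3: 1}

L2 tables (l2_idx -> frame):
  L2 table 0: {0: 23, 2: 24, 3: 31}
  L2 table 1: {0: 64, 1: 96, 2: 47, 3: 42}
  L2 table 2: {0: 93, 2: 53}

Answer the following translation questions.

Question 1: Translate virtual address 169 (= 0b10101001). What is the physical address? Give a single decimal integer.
Answer: 857

Derivation:
vaddr = 169 = 0b10101001
Split: l1_idx=2, l2_idx=2, offset=9
L1[2] = 2
L2[2][2] = 53
paddr = 53 * 16 + 9 = 857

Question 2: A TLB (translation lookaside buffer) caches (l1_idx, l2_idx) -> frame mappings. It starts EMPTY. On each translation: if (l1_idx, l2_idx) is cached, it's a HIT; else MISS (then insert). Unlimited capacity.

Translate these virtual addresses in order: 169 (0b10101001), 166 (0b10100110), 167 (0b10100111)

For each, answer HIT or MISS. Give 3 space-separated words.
Answer: MISS HIT HIT

Derivation:
vaddr=169: (2,2) not in TLB -> MISS, insert
vaddr=166: (2,2) in TLB -> HIT
vaddr=167: (2,2) in TLB -> HIT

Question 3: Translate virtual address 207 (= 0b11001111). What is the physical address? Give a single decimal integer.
vaddr = 207 = 0b11001111
Split: l1_idx=3, l2_idx=0, offset=15
L1[3] = 1
L2[1][0] = 64
paddr = 64 * 16 + 15 = 1039

Answer: 1039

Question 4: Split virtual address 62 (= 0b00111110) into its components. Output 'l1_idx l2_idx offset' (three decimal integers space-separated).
vaddr = 62 = 0b00111110
  top 2 bits -> l1_idx = 0
  next 2 bits -> l2_idx = 3
  bottom 4 bits -> offset = 14

Answer: 0 3 14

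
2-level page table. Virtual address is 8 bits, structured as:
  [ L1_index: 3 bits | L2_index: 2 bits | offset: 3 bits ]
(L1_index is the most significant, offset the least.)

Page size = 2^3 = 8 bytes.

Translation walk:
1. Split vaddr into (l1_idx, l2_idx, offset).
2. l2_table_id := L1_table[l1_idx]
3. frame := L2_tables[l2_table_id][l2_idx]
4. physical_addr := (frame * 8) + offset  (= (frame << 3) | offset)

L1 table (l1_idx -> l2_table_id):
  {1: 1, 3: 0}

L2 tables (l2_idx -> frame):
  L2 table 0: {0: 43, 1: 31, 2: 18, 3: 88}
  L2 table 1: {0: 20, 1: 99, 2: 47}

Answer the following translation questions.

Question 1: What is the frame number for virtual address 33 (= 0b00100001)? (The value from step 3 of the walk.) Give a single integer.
vaddr = 33: l1_idx=1, l2_idx=0
L1[1] = 1; L2[1][0] = 20

Answer: 20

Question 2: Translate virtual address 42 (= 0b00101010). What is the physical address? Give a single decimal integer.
vaddr = 42 = 0b00101010
Split: l1_idx=1, l2_idx=1, offset=2
L1[1] = 1
L2[1][1] = 99
paddr = 99 * 8 + 2 = 794

Answer: 794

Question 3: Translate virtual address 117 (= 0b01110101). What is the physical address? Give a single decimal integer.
Answer: 149

Derivation:
vaddr = 117 = 0b01110101
Split: l1_idx=3, l2_idx=2, offset=5
L1[3] = 0
L2[0][2] = 18
paddr = 18 * 8 + 5 = 149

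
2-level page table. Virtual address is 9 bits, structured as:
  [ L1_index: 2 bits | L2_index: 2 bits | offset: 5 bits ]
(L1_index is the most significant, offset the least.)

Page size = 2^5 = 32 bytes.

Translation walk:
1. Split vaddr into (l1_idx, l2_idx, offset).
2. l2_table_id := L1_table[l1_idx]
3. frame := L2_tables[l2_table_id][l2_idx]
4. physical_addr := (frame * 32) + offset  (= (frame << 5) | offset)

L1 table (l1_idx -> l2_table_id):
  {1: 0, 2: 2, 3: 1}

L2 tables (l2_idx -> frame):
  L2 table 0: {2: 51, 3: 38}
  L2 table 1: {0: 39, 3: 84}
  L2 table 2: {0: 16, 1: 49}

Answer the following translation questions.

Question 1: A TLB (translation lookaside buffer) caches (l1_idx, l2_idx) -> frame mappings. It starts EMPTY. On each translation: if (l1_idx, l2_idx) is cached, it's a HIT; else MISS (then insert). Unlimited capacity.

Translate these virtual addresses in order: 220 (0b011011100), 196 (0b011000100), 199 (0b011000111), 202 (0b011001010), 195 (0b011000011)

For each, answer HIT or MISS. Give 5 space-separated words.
vaddr=220: (1,2) not in TLB -> MISS, insert
vaddr=196: (1,2) in TLB -> HIT
vaddr=199: (1,2) in TLB -> HIT
vaddr=202: (1,2) in TLB -> HIT
vaddr=195: (1,2) in TLB -> HIT

Answer: MISS HIT HIT HIT HIT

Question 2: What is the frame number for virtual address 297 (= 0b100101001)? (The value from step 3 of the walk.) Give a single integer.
vaddr = 297: l1_idx=2, l2_idx=1
L1[2] = 2; L2[2][1] = 49

Answer: 49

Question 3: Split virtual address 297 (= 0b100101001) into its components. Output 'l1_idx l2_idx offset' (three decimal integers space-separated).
vaddr = 297 = 0b100101001
  top 2 bits -> l1_idx = 2
  next 2 bits -> l2_idx = 1
  bottom 5 bits -> offset = 9

Answer: 2 1 9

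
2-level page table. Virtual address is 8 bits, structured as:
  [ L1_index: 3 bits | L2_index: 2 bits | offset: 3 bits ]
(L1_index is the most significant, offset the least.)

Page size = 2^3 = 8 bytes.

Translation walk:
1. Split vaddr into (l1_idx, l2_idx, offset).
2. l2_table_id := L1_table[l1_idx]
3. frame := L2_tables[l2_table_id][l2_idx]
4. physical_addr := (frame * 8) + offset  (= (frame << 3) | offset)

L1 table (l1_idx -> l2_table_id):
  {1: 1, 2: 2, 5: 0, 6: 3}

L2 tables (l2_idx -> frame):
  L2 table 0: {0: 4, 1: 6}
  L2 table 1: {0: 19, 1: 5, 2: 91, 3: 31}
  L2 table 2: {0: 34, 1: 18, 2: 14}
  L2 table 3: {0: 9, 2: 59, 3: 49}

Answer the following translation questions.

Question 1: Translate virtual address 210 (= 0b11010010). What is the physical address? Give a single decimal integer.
Answer: 474

Derivation:
vaddr = 210 = 0b11010010
Split: l1_idx=6, l2_idx=2, offset=2
L1[6] = 3
L2[3][2] = 59
paddr = 59 * 8 + 2 = 474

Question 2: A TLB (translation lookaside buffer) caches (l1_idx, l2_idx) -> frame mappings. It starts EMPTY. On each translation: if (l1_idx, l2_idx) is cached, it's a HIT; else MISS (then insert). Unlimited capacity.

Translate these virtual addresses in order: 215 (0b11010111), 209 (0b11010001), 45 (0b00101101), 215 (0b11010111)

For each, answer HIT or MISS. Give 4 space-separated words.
Answer: MISS HIT MISS HIT

Derivation:
vaddr=215: (6,2) not in TLB -> MISS, insert
vaddr=209: (6,2) in TLB -> HIT
vaddr=45: (1,1) not in TLB -> MISS, insert
vaddr=215: (6,2) in TLB -> HIT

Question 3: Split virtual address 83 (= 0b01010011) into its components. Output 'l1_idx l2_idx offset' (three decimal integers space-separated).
vaddr = 83 = 0b01010011
  top 3 bits -> l1_idx = 2
  next 2 bits -> l2_idx = 2
  bottom 3 bits -> offset = 3

Answer: 2 2 3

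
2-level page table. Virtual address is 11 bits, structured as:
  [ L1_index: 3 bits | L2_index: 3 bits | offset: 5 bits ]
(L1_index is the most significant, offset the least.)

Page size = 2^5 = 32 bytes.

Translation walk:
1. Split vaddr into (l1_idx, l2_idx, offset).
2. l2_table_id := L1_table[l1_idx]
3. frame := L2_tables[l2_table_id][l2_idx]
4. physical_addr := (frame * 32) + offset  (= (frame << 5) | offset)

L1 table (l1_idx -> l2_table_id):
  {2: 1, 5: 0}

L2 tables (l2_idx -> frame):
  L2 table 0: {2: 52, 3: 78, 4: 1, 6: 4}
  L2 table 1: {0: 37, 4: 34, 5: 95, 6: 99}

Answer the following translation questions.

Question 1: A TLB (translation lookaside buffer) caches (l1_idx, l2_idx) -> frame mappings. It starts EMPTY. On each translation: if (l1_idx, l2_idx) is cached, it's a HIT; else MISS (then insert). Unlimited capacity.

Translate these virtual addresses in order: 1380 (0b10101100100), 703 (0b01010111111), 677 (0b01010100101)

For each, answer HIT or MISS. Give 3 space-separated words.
vaddr=1380: (5,3) not in TLB -> MISS, insert
vaddr=703: (2,5) not in TLB -> MISS, insert
vaddr=677: (2,5) in TLB -> HIT

Answer: MISS MISS HIT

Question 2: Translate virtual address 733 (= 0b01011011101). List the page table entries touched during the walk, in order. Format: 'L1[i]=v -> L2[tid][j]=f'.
vaddr = 733 = 0b01011011101
Split: l1_idx=2, l2_idx=6, offset=29

Answer: L1[2]=1 -> L2[1][6]=99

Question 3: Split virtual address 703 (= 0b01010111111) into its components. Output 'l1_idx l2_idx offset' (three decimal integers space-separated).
Answer: 2 5 31

Derivation:
vaddr = 703 = 0b01010111111
  top 3 bits -> l1_idx = 2
  next 3 bits -> l2_idx = 5
  bottom 5 bits -> offset = 31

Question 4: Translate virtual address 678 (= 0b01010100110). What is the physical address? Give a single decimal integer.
Answer: 3046

Derivation:
vaddr = 678 = 0b01010100110
Split: l1_idx=2, l2_idx=5, offset=6
L1[2] = 1
L2[1][5] = 95
paddr = 95 * 32 + 6 = 3046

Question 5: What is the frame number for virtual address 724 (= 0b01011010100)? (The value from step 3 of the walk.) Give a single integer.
vaddr = 724: l1_idx=2, l2_idx=6
L1[2] = 1; L2[1][6] = 99

Answer: 99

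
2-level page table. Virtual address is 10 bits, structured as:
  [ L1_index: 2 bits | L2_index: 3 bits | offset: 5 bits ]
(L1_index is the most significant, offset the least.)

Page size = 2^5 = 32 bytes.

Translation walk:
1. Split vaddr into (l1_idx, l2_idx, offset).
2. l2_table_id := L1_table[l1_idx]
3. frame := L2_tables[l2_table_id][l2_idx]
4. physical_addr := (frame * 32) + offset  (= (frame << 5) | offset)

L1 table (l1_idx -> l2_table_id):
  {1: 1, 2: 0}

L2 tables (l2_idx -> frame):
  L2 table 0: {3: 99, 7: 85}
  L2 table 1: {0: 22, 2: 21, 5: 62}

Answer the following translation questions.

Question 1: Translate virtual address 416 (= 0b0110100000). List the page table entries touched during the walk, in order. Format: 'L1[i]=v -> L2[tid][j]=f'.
Answer: L1[1]=1 -> L2[1][5]=62

Derivation:
vaddr = 416 = 0b0110100000
Split: l1_idx=1, l2_idx=5, offset=0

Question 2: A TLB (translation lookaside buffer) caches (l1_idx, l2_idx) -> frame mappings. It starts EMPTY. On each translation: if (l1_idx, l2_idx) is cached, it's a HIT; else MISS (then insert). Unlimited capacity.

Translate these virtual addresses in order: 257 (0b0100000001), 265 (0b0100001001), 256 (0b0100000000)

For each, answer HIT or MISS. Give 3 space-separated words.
vaddr=257: (1,0) not in TLB -> MISS, insert
vaddr=265: (1,0) in TLB -> HIT
vaddr=256: (1,0) in TLB -> HIT

Answer: MISS HIT HIT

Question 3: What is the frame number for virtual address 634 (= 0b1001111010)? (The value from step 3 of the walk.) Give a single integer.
Answer: 99

Derivation:
vaddr = 634: l1_idx=2, l2_idx=3
L1[2] = 0; L2[0][3] = 99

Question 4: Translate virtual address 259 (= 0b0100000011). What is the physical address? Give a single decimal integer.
Answer: 707

Derivation:
vaddr = 259 = 0b0100000011
Split: l1_idx=1, l2_idx=0, offset=3
L1[1] = 1
L2[1][0] = 22
paddr = 22 * 32 + 3 = 707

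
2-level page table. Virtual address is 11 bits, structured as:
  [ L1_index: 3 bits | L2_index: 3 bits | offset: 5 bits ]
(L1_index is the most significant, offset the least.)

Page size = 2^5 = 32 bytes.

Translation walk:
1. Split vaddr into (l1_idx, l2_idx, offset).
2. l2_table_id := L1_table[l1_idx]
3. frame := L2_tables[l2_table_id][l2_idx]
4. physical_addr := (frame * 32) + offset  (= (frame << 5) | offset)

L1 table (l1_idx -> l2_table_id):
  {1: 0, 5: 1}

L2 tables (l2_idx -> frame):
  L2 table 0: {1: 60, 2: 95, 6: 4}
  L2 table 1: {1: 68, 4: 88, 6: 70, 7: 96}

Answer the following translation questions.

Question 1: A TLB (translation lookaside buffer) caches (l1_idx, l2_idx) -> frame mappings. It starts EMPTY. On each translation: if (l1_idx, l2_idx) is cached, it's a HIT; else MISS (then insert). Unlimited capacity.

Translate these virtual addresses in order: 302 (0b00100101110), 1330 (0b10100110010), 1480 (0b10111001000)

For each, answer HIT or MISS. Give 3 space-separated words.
Answer: MISS MISS MISS

Derivation:
vaddr=302: (1,1) not in TLB -> MISS, insert
vaddr=1330: (5,1) not in TLB -> MISS, insert
vaddr=1480: (5,6) not in TLB -> MISS, insert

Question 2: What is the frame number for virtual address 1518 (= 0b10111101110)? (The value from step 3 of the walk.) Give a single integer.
Answer: 96

Derivation:
vaddr = 1518: l1_idx=5, l2_idx=7
L1[5] = 1; L2[1][7] = 96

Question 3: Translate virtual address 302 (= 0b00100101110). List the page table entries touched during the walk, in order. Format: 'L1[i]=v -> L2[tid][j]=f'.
vaddr = 302 = 0b00100101110
Split: l1_idx=1, l2_idx=1, offset=14

Answer: L1[1]=0 -> L2[0][1]=60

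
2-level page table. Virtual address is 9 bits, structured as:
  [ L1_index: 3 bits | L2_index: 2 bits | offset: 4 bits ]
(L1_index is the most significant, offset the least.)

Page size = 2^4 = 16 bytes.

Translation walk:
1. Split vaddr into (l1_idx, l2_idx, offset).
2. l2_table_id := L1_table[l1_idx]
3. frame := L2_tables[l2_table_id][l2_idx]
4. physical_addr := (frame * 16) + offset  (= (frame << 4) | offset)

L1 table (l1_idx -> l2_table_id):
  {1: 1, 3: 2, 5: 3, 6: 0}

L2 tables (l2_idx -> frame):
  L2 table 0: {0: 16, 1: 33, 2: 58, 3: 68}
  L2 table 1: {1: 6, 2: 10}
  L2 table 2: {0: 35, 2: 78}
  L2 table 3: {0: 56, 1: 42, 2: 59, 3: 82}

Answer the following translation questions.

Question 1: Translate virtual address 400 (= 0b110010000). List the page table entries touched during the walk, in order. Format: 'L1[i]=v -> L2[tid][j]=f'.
Answer: L1[6]=0 -> L2[0][1]=33

Derivation:
vaddr = 400 = 0b110010000
Split: l1_idx=6, l2_idx=1, offset=0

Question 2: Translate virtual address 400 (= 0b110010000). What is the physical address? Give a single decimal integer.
Answer: 528

Derivation:
vaddr = 400 = 0b110010000
Split: l1_idx=6, l2_idx=1, offset=0
L1[6] = 0
L2[0][1] = 33
paddr = 33 * 16 + 0 = 528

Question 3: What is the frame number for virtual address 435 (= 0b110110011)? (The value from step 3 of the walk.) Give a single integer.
Answer: 68

Derivation:
vaddr = 435: l1_idx=6, l2_idx=3
L1[6] = 0; L2[0][3] = 68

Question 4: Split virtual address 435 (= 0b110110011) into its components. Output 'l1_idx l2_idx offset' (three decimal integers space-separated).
Answer: 6 3 3

Derivation:
vaddr = 435 = 0b110110011
  top 3 bits -> l1_idx = 6
  next 2 bits -> l2_idx = 3
  bottom 4 bits -> offset = 3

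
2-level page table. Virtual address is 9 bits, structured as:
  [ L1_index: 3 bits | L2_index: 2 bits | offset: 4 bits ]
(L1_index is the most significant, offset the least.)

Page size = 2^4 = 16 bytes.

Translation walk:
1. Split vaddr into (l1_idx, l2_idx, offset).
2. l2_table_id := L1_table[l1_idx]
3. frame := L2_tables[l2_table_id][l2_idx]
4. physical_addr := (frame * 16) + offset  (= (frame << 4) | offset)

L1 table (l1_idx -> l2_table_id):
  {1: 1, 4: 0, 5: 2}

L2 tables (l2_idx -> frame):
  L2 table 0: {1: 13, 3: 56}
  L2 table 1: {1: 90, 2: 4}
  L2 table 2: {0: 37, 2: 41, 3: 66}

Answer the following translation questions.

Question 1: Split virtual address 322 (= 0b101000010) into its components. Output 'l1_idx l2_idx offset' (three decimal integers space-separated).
vaddr = 322 = 0b101000010
  top 3 bits -> l1_idx = 5
  next 2 bits -> l2_idx = 0
  bottom 4 bits -> offset = 2

Answer: 5 0 2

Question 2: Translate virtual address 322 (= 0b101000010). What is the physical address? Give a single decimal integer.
Answer: 594

Derivation:
vaddr = 322 = 0b101000010
Split: l1_idx=5, l2_idx=0, offset=2
L1[5] = 2
L2[2][0] = 37
paddr = 37 * 16 + 2 = 594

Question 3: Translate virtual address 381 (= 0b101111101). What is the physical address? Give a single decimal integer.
Answer: 1069

Derivation:
vaddr = 381 = 0b101111101
Split: l1_idx=5, l2_idx=3, offset=13
L1[5] = 2
L2[2][3] = 66
paddr = 66 * 16 + 13 = 1069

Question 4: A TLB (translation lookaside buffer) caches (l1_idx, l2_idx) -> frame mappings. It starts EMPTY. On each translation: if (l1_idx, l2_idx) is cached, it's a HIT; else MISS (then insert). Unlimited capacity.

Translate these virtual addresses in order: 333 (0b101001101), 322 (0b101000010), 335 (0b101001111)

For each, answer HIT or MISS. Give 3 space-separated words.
vaddr=333: (5,0) not in TLB -> MISS, insert
vaddr=322: (5,0) in TLB -> HIT
vaddr=335: (5,0) in TLB -> HIT

Answer: MISS HIT HIT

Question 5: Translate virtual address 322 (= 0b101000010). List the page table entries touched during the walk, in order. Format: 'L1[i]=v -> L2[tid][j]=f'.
vaddr = 322 = 0b101000010
Split: l1_idx=5, l2_idx=0, offset=2

Answer: L1[5]=2 -> L2[2][0]=37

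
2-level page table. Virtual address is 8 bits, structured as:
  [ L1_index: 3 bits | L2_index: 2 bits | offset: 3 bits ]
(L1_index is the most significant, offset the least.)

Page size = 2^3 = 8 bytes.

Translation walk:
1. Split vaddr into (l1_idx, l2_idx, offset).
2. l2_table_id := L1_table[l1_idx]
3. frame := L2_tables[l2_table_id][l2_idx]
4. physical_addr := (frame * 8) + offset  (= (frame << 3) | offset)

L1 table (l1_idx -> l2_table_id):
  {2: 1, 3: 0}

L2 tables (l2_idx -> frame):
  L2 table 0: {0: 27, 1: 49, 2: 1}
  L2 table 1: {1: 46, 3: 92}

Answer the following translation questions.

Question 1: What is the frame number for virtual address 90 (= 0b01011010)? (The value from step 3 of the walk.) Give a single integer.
Answer: 92

Derivation:
vaddr = 90: l1_idx=2, l2_idx=3
L1[2] = 1; L2[1][3] = 92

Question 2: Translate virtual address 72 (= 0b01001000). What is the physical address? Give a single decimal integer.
vaddr = 72 = 0b01001000
Split: l1_idx=2, l2_idx=1, offset=0
L1[2] = 1
L2[1][1] = 46
paddr = 46 * 8 + 0 = 368

Answer: 368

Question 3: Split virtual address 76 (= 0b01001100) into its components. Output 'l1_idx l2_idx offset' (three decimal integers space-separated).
Answer: 2 1 4

Derivation:
vaddr = 76 = 0b01001100
  top 3 bits -> l1_idx = 2
  next 2 bits -> l2_idx = 1
  bottom 3 bits -> offset = 4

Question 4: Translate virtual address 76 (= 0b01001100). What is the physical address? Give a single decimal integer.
Answer: 372

Derivation:
vaddr = 76 = 0b01001100
Split: l1_idx=2, l2_idx=1, offset=4
L1[2] = 1
L2[1][1] = 46
paddr = 46 * 8 + 4 = 372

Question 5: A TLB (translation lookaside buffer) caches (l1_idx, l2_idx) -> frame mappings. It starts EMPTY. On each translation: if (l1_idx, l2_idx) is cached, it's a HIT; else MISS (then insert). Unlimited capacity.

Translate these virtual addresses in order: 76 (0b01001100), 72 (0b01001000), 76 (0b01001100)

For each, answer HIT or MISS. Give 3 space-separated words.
vaddr=76: (2,1) not in TLB -> MISS, insert
vaddr=72: (2,1) in TLB -> HIT
vaddr=76: (2,1) in TLB -> HIT

Answer: MISS HIT HIT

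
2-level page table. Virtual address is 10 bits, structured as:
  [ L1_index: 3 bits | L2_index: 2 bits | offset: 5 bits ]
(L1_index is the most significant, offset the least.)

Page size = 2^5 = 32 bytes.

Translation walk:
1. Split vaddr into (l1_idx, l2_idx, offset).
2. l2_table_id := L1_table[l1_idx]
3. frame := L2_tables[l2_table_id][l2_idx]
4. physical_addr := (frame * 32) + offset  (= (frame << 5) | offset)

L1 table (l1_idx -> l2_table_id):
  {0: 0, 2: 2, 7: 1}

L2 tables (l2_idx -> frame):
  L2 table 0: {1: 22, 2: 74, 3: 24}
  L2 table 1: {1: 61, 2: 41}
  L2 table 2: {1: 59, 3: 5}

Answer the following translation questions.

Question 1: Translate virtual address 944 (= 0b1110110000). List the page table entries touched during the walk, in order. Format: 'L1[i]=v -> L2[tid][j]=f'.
Answer: L1[7]=1 -> L2[1][1]=61

Derivation:
vaddr = 944 = 0b1110110000
Split: l1_idx=7, l2_idx=1, offset=16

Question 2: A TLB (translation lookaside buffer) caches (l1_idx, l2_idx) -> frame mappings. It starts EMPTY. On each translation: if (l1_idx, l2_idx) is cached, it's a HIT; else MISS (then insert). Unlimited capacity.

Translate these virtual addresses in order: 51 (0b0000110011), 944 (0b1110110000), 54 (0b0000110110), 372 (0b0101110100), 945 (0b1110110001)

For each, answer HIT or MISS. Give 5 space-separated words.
Answer: MISS MISS HIT MISS HIT

Derivation:
vaddr=51: (0,1) not in TLB -> MISS, insert
vaddr=944: (7,1) not in TLB -> MISS, insert
vaddr=54: (0,1) in TLB -> HIT
vaddr=372: (2,3) not in TLB -> MISS, insert
vaddr=945: (7,1) in TLB -> HIT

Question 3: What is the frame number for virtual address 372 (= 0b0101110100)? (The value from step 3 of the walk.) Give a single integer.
Answer: 5

Derivation:
vaddr = 372: l1_idx=2, l2_idx=3
L1[2] = 2; L2[2][3] = 5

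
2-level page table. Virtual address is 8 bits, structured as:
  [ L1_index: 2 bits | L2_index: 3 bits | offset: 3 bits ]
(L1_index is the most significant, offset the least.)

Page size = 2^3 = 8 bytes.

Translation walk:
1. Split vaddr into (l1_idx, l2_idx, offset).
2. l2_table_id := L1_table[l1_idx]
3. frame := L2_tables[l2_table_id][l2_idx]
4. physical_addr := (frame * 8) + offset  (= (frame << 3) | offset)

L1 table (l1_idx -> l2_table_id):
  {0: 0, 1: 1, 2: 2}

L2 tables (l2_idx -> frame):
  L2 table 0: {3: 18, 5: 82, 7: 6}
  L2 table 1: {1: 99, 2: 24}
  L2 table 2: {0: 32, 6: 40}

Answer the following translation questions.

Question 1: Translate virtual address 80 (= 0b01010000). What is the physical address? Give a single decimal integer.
Answer: 192

Derivation:
vaddr = 80 = 0b01010000
Split: l1_idx=1, l2_idx=2, offset=0
L1[1] = 1
L2[1][2] = 24
paddr = 24 * 8 + 0 = 192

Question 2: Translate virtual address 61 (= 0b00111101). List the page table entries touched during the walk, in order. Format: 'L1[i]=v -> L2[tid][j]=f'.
vaddr = 61 = 0b00111101
Split: l1_idx=0, l2_idx=7, offset=5

Answer: L1[0]=0 -> L2[0][7]=6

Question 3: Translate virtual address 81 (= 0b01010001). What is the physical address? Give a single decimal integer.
Answer: 193

Derivation:
vaddr = 81 = 0b01010001
Split: l1_idx=1, l2_idx=2, offset=1
L1[1] = 1
L2[1][2] = 24
paddr = 24 * 8 + 1 = 193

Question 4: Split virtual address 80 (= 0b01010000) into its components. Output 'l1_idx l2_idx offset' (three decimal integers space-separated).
Answer: 1 2 0

Derivation:
vaddr = 80 = 0b01010000
  top 2 bits -> l1_idx = 1
  next 3 bits -> l2_idx = 2
  bottom 3 bits -> offset = 0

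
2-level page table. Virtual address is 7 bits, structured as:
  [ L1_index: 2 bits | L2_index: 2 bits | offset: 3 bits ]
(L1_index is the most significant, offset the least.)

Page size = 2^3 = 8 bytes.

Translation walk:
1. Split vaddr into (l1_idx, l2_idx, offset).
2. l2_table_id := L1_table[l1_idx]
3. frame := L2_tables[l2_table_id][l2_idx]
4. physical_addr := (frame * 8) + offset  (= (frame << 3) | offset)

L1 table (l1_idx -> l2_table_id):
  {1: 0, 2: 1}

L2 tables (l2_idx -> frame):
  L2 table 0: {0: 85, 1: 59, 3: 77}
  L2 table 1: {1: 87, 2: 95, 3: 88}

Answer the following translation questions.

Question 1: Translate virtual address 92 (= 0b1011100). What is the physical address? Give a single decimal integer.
vaddr = 92 = 0b1011100
Split: l1_idx=2, l2_idx=3, offset=4
L1[2] = 1
L2[1][3] = 88
paddr = 88 * 8 + 4 = 708

Answer: 708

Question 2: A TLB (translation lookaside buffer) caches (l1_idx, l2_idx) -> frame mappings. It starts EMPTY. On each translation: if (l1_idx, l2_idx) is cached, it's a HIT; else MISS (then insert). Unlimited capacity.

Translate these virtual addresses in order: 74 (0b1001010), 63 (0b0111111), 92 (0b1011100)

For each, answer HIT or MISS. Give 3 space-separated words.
Answer: MISS MISS MISS

Derivation:
vaddr=74: (2,1) not in TLB -> MISS, insert
vaddr=63: (1,3) not in TLB -> MISS, insert
vaddr=92: (2,3) not in TLB -> MISS, insert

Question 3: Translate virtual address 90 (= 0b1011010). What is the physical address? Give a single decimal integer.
Answer: 706

Derivation:
vaddr = 90 = 0b1011010
Split: l1_idx=2, l2_idx=3, offset=2
L1[2] = 1
L2[1][3] = 88
paddr = 88 * 8 + 2 = 706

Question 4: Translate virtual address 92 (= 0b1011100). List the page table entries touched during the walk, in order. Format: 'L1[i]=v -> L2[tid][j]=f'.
Answer: L1[2]=1 -> L2[1][3]=88

Derivation:
vaddr = 92 = 0b1011100
Split: l1_idx=2, l2_idx=3, offset=4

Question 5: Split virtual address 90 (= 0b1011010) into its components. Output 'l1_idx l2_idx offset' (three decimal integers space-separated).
vaddr = 90 = 0b1011010
  top 2 bits -> l1_idx = 2
  next 2 bits -> l2_idx = 3
  bottom 3 bits -> offset = 2

Answer: 2 3 2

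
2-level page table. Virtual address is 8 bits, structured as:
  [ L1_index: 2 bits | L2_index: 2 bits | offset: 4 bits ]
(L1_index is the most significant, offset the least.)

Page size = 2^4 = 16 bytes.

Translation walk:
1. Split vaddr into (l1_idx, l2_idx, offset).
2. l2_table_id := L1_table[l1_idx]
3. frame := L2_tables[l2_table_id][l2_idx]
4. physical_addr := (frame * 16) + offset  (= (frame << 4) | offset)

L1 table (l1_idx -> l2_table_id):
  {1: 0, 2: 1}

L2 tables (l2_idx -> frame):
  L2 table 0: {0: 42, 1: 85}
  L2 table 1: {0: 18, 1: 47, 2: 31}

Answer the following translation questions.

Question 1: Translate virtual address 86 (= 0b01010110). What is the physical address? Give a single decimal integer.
Answer: 1366

Derivation:
vaddr = 86 = 0b01010110
Split: l1_idx=1, l2_idx=1, offset=6
L1[1] = 0
L2[0][1] = 85
paddr = 85 * 16 + 6 = 1366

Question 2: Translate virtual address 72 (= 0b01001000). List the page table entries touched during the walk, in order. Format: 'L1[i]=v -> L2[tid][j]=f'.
vaddr = 72 = 0b01001000
Split: l1_idx=1, l2_idx=0, offset=8

Answer: L1[1]=0 -> L2[0][0]=42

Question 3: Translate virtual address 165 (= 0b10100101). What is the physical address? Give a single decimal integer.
vaddr = 165 = 0b10100101
Split: l1_idx=2, l2_idx=2, offset=5
L1[2] = 1
L2[1][2] = 31
paddr = 31 * 16 + 5 = 501

Answer: 501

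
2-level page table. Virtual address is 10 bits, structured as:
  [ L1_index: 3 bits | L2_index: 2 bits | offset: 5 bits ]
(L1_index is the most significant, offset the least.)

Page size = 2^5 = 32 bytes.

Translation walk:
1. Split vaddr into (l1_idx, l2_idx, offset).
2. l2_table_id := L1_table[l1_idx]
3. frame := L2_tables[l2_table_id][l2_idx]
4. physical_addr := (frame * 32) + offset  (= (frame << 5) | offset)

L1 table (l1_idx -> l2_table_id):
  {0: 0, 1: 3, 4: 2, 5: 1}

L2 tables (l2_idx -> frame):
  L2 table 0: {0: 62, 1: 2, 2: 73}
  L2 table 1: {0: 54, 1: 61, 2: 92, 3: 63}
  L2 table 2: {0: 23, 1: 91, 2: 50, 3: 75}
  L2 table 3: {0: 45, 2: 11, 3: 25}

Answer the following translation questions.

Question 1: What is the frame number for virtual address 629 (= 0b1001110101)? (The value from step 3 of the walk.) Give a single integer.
vaddr = 629: l1_idx=4, l2_idx=3
L1[4] = 2; L2[2][3] = 75

Answer: 75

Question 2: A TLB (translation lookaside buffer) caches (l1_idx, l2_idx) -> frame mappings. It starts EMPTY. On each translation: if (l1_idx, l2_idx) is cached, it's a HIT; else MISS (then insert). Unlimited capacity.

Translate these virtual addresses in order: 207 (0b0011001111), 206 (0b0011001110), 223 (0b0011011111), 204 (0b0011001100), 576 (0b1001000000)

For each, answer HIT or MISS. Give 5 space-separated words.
vaddr=207: (1,2) not in TLB -> MISS, insert
vaddr=206: (1,2) in TLB -> HIT
vaddr=223: (1,2) in TLB -> HIT
vaddr=204: (1,2) in TLB -> HIT
vaddr=576: (4,2) not in TLB -> MISS, insert

Answer: MISS HIT HIT HIT MISS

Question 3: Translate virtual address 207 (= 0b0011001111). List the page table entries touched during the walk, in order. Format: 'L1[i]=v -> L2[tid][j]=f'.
vaddr = 207 = 0b0011001111
Split: l1_idx=1, l2_idx=2, offset=15

Answer: L1[1]=3 -> L2[3][2]=11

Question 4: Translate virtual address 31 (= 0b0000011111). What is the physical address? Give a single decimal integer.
vaddr = 31 = 0b0000011111
Split: l1_idx=0, l2_idx=0, offset=31
L1[0] = 0
L2[0][0] = 62
paddr = 62 * 32 + 31 = 2015

Answer: 2015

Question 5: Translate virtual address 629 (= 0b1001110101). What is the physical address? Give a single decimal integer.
Answer: 2421

Derivation:
vaddr = 629 = 0b1001110101
Split: l1_idx=4, l2_idx=3, offset=21
L1[4] = 2
L2[2][3] = 75
paddr = 75 * 32 + 21 = 2421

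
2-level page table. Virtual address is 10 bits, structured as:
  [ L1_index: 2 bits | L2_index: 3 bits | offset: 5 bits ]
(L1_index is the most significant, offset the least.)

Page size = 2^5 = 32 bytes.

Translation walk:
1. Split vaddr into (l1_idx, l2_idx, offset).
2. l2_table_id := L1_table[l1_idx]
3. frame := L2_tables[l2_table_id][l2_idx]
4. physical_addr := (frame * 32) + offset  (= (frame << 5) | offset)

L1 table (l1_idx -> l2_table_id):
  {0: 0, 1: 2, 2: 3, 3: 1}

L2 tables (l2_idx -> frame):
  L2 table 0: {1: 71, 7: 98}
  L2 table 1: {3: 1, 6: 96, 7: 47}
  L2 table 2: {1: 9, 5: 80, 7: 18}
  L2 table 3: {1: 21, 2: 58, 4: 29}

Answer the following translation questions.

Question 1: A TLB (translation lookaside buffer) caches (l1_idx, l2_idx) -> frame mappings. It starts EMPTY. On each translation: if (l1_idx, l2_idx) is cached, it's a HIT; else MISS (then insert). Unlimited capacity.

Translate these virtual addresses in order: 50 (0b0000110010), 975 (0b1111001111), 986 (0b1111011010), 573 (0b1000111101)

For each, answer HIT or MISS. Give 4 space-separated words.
vaddr=50: (0,1) not in TLB -> MISS, insert
vaddr=975: (3,6) not in TLB -> MISS, insert
vaddr=986: (3,6) in TLB -> HIT
vaddr=573: (2,1) not in TLB -> MISS, insert

Answer: MISS MISS HIT MISS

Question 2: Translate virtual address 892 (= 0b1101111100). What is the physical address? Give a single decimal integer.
Answer: 60

Derivation:
vaddr = 892 = 0b1101111100
Split: l1_idx=3, l2_idx=3, offset=28
L1[3] = 1
L2[1][3] = 1
paddr = 1 * 32 + 28 = 60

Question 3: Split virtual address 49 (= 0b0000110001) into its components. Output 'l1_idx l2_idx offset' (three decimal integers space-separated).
vaddr = 49 = 0b0000110001
  top 2 bits -> l1_idx = 0
  next 3 bits -> l2_idx = 1
  bottom 5 bits -> offset = 17

Answer: 0 1 17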